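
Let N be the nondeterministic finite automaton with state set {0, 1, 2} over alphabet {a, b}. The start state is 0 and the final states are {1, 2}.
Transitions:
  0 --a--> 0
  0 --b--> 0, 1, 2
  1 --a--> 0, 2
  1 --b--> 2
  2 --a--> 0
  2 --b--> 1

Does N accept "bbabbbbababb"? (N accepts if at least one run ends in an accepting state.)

Start: {0}
read b: {0, 1, 2}
read b: {0, 1, 2}
read a: {0, 2}
read b: {0, 1, 2}
read b: {0, 1, 2}
read b: {0, 1, 2}
read b: {0, 1, 2}
read a: {0, 2}
read b: {0, 1, 2}
read a: {0, 2}
read b: {0, 1, 2}
read b: {0, 1, 2}
Reachable ∩ accepting = {1, 2} — nonempty.

accepted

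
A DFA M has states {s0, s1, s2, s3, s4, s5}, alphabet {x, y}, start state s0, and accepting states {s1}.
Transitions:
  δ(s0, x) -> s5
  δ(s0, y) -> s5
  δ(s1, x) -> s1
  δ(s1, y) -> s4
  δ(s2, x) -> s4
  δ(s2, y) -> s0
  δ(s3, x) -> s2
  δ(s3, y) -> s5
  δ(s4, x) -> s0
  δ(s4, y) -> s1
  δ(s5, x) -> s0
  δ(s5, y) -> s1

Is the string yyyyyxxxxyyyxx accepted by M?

s0 --y--> s5
s5 --y--> s1
s1 --y--> s4
s4 --y--> s1
s1 --y--> s4
s4 --x--> s0
s0 --x--> s5
s5 --x--> s0
s0 --x--> s5
s5 --y--> s1
s1 --y--> s4
s4 --y--> s1
s1 --x--> s1
s1 --x--> s1
End in state s1, which is an accepting state.

accepted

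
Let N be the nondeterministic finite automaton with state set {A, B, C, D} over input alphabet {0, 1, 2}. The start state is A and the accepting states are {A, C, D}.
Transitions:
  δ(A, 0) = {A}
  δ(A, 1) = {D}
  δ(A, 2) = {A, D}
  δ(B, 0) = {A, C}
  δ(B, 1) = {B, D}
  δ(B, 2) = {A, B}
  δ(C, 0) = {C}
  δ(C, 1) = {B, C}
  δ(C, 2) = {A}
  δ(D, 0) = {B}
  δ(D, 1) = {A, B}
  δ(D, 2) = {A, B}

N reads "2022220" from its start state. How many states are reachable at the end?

Start: {A}
read 2: {A, D}
read 0: {A, B}
read 2: {A, B, D}
read 2: {A, B, D}
read 2: {A, B, D}
read 2: {A, B, D}
read 0: {A, B, C}
Final reachable set {A, B, C} has 3 states.

3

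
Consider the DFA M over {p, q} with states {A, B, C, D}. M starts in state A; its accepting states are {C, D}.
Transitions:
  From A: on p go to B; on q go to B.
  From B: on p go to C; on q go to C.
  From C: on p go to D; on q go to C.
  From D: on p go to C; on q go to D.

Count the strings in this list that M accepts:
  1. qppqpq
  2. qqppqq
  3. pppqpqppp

qppqpq: accepted
qqppqq: accepted
pppqpqppp: accepted

3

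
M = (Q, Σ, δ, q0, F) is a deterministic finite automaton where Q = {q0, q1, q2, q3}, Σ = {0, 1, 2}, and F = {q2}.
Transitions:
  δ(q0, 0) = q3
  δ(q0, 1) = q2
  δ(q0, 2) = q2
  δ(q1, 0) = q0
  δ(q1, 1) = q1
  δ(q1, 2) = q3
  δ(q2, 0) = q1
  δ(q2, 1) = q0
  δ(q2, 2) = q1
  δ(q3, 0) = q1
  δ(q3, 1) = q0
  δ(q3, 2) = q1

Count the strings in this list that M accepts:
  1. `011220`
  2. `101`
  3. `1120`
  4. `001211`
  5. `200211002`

`011220`: rejected
`101`: rejected
`1120`: rejected
`001211`: accepted
`200211002`: accepted

2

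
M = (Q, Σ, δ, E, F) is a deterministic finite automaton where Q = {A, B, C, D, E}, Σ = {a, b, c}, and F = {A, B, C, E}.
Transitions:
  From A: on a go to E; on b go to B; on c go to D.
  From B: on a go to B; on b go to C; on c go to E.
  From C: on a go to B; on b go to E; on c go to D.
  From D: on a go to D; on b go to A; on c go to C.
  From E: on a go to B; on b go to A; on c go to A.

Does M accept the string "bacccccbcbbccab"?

E --b--> A
A --a--> E
E --c--> A
A --c--> D
D --c--> C
C --c--> D
D --c--> C
C --b--> E
E --c--> A
A --b--> B
B --b--> C
C --c--> D
D --c--> C
C --a--> B
B --b--> C
End in state C, which is an accepting state.

accepted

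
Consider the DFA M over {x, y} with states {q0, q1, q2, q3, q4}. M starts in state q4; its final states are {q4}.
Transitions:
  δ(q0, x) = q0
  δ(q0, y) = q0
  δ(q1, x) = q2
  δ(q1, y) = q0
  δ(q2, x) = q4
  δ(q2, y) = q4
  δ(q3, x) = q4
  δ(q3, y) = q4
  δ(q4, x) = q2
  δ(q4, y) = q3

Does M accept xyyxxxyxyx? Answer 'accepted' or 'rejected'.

accepted

q4 --x--> q2
q2 --y--> q4
q4 --y--> q3
q3 --x--> q4
q4 --x--> q2
q2 --x--> q4
q4 --y--> q3
q3 --x--> q4
q4 --y--> q3
q3 --x--> q4
End in state q4, which is an accepting state.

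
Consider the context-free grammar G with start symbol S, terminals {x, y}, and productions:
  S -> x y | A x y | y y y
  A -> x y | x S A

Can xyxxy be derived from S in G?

no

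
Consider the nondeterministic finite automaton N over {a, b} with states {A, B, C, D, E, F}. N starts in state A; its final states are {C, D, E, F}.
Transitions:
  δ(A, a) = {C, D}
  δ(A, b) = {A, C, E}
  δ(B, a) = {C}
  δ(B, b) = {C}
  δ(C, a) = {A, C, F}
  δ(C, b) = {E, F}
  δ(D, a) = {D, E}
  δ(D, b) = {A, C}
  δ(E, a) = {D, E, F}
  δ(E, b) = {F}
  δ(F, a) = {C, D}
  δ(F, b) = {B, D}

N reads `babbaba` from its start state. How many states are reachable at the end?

5

Start: {A}
read b: {A, C, E}
read a: {A, C, D, E, F}
read b: {A, B, C, D, E, F}
read b: {A, B, C, D, E, F}
read a: {A, C, D, E, F}
read b: {A, B, C, D, E, F}
read a: {A, C, D, E, F}
Final reachable set {A, C, D, E, F} has 5 states.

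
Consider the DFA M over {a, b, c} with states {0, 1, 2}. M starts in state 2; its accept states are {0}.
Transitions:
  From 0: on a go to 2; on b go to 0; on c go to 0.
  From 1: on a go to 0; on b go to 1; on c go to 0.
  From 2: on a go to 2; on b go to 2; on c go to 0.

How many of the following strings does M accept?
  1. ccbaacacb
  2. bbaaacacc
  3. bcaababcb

ccbaacacb: accepted
bbaaacacc: accepted
bcaababcb: accepted

3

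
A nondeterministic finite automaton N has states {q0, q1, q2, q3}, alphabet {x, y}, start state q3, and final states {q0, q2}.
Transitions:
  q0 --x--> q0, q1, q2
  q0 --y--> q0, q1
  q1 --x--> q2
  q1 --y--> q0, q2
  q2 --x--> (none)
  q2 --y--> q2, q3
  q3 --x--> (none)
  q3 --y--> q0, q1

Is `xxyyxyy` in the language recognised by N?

rejected

Start: {q3}
read x: {}
The reachable set is empty and stays empty for the remaining 6 symbols.
Reachable ∩ accepting = {} — empty.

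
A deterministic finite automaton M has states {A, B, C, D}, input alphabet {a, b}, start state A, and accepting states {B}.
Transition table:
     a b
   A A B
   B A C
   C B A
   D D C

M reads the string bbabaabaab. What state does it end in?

B

A --b--> B
B --b--> C
C --a--> B
B --b--> C
C --a--> B
B --a--> A
A --b--> B
B --a--> A
A --a--> A
A --b--> B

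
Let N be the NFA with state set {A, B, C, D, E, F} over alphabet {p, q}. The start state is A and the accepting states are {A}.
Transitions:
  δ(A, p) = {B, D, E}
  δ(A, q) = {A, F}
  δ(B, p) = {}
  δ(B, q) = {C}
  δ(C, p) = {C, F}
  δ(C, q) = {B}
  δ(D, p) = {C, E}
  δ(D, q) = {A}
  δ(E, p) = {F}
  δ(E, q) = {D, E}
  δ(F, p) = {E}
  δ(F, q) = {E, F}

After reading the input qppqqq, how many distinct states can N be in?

5

Start: {A}
read q: {A, F}
read p: {B, D, E}
read p: {C, E, F}
read q: {B, D, E, F}
read q: {A, C, D, E, F}
read q: {A, B, D, E, F}
Final reachable set {A, B, D, E, F} has 5 states.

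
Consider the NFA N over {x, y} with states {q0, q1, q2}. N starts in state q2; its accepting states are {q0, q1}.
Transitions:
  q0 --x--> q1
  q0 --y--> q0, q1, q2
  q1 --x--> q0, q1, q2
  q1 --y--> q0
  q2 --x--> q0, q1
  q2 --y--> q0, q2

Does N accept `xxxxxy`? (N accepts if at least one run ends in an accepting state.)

Start: {q2}
read x: {q0, q1}
read x: {q0, q1, q2}
read x: {q0, q1, q2}
read x: {q0, q1, q2}
read x: {q0, q1, q2}
read y: {q0, q1, q2}
Reachable ∩ accepting = {q0, q1} — nonempty.

accepted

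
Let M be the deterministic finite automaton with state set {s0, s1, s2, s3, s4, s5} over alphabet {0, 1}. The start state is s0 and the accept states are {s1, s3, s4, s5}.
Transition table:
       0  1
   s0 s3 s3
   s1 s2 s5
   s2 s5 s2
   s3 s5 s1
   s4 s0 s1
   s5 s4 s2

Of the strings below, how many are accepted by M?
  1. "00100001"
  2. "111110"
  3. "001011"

"00100001": accepted
"111110": accepted
"001011": rejected

2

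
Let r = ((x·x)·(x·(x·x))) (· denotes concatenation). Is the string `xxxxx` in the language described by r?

Split as xx·xxx: (x·x) matches xx and (x·(x·x)) matches xxx.

yes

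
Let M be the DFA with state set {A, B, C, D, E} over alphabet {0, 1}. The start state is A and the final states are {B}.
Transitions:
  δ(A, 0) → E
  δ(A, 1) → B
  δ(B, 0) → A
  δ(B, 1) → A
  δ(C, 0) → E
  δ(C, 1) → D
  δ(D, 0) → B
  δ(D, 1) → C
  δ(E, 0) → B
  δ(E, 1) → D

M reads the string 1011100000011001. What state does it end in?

D

A --1--> B
B --0--> A
A --1--> B
B --1--> A
A --1--> B
B --0--> A
A --0--> E
E --0--> B
B --0--> A
A --0--> E
E --0--> B
B --1--> A
A --1--> B
B --0--> A
A --0--> E
E --1--> D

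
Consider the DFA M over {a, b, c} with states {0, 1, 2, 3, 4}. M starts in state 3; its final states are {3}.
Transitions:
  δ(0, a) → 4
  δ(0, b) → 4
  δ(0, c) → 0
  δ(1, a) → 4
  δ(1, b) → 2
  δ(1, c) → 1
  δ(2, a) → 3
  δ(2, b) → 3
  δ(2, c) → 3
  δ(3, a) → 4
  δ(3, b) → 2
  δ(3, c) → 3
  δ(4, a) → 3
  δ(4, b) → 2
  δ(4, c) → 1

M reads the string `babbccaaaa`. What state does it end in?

3 --b--> 2
2 --a--> 3
3 --b--> 2
2 --b--> 3
3 --c--> 3
3 --c--> 3
3 --a--> 4
4 --a--> 3
3 --a--> 4
4 --a--> 3

3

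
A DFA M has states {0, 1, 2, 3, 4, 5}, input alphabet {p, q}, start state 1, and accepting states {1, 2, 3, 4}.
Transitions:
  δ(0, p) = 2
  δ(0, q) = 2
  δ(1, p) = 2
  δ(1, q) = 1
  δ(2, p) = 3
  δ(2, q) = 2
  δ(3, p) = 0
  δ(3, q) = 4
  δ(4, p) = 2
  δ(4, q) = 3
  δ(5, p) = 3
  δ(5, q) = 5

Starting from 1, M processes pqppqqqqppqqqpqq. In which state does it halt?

1 --p--> 2
2 --q--> 2
2 --p--> 3
3 --p--> 0
0 --q--> 2
2 --q--> 2
2 --q--> 2
2 --q--> 2
2 --p--> 3
3 --p--> 0
0 --q--> 2
2 --q--> 2
2 --q--> 2
2 --p--> 3
3 --q--> 4
4 --q--> 3

3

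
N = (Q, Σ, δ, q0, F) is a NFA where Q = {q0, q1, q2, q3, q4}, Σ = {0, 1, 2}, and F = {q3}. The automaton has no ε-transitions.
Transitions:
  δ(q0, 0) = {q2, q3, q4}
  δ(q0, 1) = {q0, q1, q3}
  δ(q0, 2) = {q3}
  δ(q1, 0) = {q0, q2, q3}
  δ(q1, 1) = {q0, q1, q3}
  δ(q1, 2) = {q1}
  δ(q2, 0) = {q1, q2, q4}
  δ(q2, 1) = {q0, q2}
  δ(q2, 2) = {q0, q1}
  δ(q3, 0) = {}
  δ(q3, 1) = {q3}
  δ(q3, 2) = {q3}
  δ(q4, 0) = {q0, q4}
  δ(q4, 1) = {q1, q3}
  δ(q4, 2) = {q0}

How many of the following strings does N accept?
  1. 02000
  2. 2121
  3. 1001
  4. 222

4

02000: accepted
2121: accepted
1001: accepted
222: accepted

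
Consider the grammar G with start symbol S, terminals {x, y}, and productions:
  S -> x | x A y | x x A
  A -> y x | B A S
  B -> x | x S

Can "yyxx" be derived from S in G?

no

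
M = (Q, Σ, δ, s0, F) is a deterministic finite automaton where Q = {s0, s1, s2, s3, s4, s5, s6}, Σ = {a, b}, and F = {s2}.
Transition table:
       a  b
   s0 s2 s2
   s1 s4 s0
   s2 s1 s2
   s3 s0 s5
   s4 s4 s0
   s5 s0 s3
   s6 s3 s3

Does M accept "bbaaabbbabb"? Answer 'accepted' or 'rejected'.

s0 --b--> s2
s2 --b--> s2
s2 --a--> s1
s1 --a--> s4
s4 --a--> s4
s4 --b--> s0
s0 --b--> s2
s2 --b--> s2
s2 --a--> s1
s1 --b--> s0
s0 --b--> s2
End in state s2, which is an accepting state.

accepted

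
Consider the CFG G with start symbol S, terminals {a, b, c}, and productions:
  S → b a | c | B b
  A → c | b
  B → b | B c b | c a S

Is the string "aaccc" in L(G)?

no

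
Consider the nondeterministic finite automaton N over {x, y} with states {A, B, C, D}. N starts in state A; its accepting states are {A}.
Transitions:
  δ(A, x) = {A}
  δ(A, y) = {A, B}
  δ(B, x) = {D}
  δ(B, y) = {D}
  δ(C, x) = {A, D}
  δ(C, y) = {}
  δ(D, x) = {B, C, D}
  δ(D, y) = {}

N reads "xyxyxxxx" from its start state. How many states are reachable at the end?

Start: {A}
read x: {A}
read y: {A, B}
read x: {A, D}
read y: {A, B}
read x: {A, D}
read x: {A, B, C, D}
read x: {A, B, C, D}
read x: {A, B, C, D}
Final reachable set {A, B, C, D} has 4 states.

4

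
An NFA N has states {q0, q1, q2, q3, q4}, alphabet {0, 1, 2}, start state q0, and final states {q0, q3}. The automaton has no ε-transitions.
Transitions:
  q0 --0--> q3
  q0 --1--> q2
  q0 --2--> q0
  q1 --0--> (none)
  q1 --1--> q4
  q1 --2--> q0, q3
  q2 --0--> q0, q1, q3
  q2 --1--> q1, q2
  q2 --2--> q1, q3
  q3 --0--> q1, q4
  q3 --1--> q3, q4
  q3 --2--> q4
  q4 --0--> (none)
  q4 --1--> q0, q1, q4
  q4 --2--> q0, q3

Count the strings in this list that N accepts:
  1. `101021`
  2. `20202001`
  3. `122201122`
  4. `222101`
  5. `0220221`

4

`101021`: accepted
`20202001`: rejected
`122201122`: accepted
`222101`: accepted
`0220221`: accepted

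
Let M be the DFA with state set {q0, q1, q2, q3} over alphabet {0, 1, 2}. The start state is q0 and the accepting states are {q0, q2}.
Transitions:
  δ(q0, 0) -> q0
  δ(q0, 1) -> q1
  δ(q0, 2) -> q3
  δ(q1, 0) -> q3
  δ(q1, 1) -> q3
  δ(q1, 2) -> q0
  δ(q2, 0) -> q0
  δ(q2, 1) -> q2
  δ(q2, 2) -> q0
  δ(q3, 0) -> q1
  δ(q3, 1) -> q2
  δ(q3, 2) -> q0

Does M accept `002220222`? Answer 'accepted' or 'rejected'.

q0 --0--> q0
q0 --0--> q0
q0 --2--> q3
q3 --2--> q0
q0 --2--> q3
q3 --0--> q1
q1 --2--> q0
q0 --2--> q3
q3 --2--> q0
End in state q0, which is an accepting state.

accepted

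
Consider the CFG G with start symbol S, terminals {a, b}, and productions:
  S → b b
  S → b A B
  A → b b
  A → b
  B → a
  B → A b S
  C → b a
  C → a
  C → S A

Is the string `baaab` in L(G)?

no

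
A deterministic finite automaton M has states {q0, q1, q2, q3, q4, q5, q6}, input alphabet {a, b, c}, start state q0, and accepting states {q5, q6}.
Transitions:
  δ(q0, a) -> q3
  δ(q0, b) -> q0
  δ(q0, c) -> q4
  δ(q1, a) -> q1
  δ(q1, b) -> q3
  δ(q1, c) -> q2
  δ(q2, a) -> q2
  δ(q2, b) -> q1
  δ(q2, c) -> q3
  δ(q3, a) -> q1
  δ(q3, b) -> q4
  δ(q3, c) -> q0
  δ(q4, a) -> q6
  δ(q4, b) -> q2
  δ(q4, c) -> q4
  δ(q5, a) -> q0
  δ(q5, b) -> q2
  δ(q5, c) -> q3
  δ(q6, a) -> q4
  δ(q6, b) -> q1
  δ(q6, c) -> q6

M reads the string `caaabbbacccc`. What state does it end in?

q6

q0 --c--> q4
q4 --a--> q6
q6 --a--> q4
q4 --a--> q6
q6 --b--> q1
q1 --b--> q3
q3 --b--> q4
q4 --a--> q6
q6 --c--> q6
q6 --c--> q6
q6 --c--> q6
q6 --c--> q6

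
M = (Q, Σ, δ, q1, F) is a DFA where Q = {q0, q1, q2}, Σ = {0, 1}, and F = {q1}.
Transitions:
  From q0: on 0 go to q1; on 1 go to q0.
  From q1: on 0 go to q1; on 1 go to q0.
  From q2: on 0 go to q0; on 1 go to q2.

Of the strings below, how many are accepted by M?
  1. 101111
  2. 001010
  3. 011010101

1

101111: rejected
001010: accepted
011010101: rejected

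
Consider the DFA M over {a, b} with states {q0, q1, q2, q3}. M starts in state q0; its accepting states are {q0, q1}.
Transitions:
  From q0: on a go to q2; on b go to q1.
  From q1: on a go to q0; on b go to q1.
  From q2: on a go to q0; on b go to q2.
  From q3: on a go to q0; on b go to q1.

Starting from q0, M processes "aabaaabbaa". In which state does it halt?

q2

q0 --a--> q2
q2 --a--> q0
q0 --b--> q1
q1 --a--> q0
q0 --a--> q2
q2 --a--> q0
q0 --b--> q1
q1 --b--> q1
q1 --a--> q0
q0 --a--> q2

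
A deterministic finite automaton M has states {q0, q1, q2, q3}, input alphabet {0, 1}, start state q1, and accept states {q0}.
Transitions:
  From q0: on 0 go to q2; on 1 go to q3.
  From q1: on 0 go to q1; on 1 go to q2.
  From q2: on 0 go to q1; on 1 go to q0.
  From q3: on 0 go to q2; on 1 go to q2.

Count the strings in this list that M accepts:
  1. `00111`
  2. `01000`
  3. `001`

`00111`: rejected
`01000`: rejected
`001`: rejected

0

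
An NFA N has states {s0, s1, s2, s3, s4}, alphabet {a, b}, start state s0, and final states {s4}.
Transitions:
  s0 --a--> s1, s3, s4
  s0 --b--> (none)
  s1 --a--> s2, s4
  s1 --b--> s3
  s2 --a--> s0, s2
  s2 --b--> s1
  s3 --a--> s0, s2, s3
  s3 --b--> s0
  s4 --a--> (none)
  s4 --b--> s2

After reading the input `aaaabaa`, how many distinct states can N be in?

5

Start: {s0}
read a: {s1, s3, s4}
read a: {s0, s2, s3, s4}
read a: {s0, s1, s2, s3, s4}
read a: {s0, s1, s2, s3, s4}
read b: {s0, s1, s2, s3}
read a: {s0, s1, s2, s3, s4}
read a: {s0, s1, s2, s3, s4}
Final reachable set {s0, s1, s2, s3, s4} has 5 states.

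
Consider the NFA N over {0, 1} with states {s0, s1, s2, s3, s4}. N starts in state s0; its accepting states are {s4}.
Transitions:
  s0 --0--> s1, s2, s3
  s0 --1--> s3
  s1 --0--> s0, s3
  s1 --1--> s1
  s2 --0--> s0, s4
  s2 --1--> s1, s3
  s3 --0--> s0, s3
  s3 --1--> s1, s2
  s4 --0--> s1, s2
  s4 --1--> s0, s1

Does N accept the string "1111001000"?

accepted

Start: {s0}
read 1: {s3}
read 1: {s1, s2}
read 1: {s1, s3}
read 1: {s1, s2}
read 0: {s0, s3, s4}
read 0: {s0, s1, s2, s3}
read 1: {s1, s2, s3}
read 0: {s0, s3, s4}
read 0: {s0, s1, s2, s3}
read 0: {s0, s1, s2, s3, s4}
Reachable ∩ accepting = {s4} — nonempty.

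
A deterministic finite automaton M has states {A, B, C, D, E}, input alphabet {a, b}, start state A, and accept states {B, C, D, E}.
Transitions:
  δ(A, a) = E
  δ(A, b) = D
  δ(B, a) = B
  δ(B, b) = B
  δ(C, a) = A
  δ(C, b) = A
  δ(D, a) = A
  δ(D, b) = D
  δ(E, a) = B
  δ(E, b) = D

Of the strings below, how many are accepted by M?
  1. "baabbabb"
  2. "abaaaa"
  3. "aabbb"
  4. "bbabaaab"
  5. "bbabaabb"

"baabbabb": accepted
"abaaaa": accepted
"aabbb": accepted
"bbabaaab": accepted
"bbabaabb": accepted

5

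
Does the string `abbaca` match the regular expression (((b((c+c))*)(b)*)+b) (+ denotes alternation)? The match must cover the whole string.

Neither ((b((c+c))*)(b)*) nor b matches abbaca.

no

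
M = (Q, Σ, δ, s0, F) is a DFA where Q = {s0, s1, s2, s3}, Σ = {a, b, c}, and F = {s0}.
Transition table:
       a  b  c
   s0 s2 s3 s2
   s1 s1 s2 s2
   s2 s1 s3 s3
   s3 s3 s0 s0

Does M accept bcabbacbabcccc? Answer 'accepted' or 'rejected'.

accepted

s0 --b--> s3
s3 --c--> s0
s0 --a--> s2
s2 --b--> s3
s3 --b--> s0
s0 --a--> s2
s2 --c--> s3
s3 --b--> s0
s0 --a--> s2
s2 --b--> s3
s3 --c--> s0
s0 --c--> s2
s2 --c--> s3
s3 --c--> s0
End in state s0, which is an accepting state.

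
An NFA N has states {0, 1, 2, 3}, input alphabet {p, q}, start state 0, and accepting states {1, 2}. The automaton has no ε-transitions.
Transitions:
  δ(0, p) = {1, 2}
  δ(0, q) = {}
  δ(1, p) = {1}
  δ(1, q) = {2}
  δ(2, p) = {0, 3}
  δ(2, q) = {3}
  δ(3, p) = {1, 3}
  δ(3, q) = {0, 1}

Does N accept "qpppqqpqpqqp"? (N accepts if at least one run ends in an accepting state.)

Start: {0}
read q: {}
The reachable set is empty and stays empty for the remaining 11 symbols.
Reachable ∩ accepting = {} — empty.

rejected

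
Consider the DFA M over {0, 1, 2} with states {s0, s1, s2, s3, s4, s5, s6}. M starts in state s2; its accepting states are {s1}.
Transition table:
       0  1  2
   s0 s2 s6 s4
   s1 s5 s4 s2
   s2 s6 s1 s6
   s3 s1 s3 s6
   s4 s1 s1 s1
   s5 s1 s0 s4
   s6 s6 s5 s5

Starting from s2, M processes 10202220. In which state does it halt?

s2 --1--> s1
s1 --0--> s5
s5 --2--> s4
s4 --0--> s1
s1 --2--> s2
s2 --2--> s6
s6 --2--> s5
s5 --0--> s1

s1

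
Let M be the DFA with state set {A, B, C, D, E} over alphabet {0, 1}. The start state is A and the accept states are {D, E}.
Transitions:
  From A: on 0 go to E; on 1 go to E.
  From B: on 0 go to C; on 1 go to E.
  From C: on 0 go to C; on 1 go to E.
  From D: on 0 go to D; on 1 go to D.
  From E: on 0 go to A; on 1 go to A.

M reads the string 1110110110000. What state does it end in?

A --1--> E
E --1--> A
A --1--> E
E --0--> A
A --1--> E
E --1--> A
A --0--> E
E --1--> A
A --1--> E
E --0--> A
A --0--> E
E --0--> A
A --0--> E

E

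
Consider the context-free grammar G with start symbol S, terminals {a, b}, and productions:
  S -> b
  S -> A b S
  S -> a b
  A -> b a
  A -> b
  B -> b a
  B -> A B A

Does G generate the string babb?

S ⇒ AbS ⇒ babS ⇒ babb

yes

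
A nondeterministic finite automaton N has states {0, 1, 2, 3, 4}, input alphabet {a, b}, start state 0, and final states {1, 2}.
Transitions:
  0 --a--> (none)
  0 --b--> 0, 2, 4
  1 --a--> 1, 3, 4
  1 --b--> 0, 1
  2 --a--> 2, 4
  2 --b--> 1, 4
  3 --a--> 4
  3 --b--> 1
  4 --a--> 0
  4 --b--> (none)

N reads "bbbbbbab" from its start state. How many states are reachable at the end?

Start: {0}
read b: {0, 2, 4}
read b: {0, 1, 2, 4}
read b: {0, 1, 2, 4}
read b: {0, 1, 2, 4}
read b: {0, 1, 2, 4}
read b: {0, 1, 2, 4}
read a: {0, 1, 2, 3, 4}
read b: {0, 1, 2, 4}
Final reachable set {0, 1, 2, 4} has 4 states.

4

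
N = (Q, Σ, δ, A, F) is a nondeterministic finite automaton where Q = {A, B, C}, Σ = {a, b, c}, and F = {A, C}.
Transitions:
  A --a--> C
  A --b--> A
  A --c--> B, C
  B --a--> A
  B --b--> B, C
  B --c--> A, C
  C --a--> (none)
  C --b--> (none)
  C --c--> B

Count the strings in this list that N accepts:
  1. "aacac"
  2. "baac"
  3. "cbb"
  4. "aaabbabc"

"aacac": rejected
"baac": rejected
"cbb": accepted
"aaabbabc": rejected

1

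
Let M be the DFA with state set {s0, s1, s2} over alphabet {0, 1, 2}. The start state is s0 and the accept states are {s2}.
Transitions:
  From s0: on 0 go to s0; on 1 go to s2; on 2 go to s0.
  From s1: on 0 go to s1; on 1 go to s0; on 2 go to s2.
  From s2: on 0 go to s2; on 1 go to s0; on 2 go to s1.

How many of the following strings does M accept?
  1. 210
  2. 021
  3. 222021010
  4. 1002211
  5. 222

210: accepted
021: accepted
222021010: rejected
1002211: accepted
222: rejected

3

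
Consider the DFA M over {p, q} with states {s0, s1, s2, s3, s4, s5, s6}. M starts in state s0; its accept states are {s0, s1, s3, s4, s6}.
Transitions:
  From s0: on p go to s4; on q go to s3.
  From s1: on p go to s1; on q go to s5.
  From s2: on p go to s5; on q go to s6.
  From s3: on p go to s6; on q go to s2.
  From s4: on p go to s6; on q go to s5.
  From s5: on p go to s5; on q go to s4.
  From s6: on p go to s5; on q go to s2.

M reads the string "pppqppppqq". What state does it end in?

s5

s0 --p--> s4
s4 --p--> s6
s6 --p--> s5
s5 --q--> s4
s4 --p--> s6
s6 --p--> s5
s5 --p--> s5
s5 --p--> s5
s5 --q--> s4
s4 --q--> s5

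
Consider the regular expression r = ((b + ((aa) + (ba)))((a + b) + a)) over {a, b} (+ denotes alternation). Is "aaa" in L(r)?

yes

Split as aa·a: (b+((aa)+(ba))) matches aa and ((a+b)+a) matches a.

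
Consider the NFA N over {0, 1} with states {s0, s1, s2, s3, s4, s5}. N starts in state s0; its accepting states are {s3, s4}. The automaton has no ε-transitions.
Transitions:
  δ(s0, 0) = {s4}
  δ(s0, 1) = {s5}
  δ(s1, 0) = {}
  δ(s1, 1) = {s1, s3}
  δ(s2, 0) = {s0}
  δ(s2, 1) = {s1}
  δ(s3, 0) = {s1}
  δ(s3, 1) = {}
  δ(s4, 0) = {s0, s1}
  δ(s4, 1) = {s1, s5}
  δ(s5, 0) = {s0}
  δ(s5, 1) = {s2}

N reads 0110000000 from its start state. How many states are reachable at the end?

2

Start: {s0}
read 0: {s4}
read 1: {s1, s5}
read 1: {s1, s2, s3}
read 0: {s0, s1}
read 0: {s4}
read 0: {s0, s1}
read 0: {s4}
read 0: {s0, s1}
read 0: {s4}
read 0: {s0, s1}
Final reachable set {s0, s1} has 2 states.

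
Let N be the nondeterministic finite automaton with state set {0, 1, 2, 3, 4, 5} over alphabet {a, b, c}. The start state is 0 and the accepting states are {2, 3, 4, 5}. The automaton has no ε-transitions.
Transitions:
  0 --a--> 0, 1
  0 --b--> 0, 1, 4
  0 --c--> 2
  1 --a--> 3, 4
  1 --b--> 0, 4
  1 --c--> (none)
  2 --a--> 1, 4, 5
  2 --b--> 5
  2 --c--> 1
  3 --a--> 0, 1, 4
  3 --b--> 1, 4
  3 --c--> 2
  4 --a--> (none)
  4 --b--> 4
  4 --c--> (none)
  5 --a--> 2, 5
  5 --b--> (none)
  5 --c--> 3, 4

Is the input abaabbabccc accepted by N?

rejected

Start: {0}
read a: {0, 1}
read b: {0, 1, 4}
read a: {0, 1, 3, 4}
read a: {0, 1, 3, 4}
read b: {0, 1, 4}
read b: {0, 1, 4}
read a: {0, 1, 3, 4}
read b: {0, 1, 4}
read c: {2}
read c: {1}
read c: {}
Reachable ∩ accepting = {} — empty.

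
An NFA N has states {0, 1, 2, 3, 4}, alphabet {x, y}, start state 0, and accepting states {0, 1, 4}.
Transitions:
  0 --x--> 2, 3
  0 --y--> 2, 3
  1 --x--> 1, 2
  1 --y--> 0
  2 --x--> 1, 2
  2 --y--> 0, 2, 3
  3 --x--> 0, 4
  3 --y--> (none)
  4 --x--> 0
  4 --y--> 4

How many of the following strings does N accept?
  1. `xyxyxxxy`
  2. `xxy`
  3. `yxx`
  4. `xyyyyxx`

`xyxyxxxy`: accepted
`xxy`: accepted
`yxx`: accepted
`xyyyyxx`: accepted

4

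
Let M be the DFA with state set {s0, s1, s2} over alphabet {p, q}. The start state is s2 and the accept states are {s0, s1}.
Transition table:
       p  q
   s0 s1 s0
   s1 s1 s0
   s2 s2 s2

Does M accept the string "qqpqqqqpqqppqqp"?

s2 --q--> s2
s2 --q--> s2
s2 --p--> s2
s2 --q--> s2
s2 --q--> s2
s2 --q--> s2
s2 --q--> s2
s2 --p--> s2
s2 --q--> s2
s2 --q--> s2
s2 --p--> s2
s2 --p--> s2
s2 --q--> s2
s2 --q--> s2
s2 --p--> s2
End in state s2, which is not an accepting state.

rejected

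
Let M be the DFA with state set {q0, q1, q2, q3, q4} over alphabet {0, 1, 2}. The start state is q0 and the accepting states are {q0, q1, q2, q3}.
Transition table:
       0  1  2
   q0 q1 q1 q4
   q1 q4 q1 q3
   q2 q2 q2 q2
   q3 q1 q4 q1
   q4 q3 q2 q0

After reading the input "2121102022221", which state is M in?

q2

q0 --2--> q4
q4 --1--> q2
q2 --2--> q2
q2 --1--> q2
q2 --1--> q2
q2 --0--> q2
q2 --2--> q2
q2 --0--> q2
q2 --2--> q2
q2 --2--> q2
q2 --2--> q2
q2 --2--> q2
q2 --1--> q2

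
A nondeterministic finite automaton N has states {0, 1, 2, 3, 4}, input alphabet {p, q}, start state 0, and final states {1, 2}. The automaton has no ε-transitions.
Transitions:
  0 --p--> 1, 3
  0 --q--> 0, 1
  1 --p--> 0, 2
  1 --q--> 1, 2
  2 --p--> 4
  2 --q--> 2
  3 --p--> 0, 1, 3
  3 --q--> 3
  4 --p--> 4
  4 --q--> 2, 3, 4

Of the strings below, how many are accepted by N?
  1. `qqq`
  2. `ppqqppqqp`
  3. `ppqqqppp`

`qqq`: accepted
`ppqqppqqp`: accepted
`ppqqqppp`: accepted

3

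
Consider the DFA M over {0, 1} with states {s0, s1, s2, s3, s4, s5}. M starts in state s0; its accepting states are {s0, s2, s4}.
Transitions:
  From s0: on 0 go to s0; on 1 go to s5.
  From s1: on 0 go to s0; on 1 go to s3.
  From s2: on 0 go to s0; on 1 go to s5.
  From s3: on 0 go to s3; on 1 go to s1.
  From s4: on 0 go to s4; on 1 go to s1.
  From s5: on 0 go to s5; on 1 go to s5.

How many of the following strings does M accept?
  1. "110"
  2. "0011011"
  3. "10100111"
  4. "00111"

0

"110": rejected
"0011011": rejected
"10100111": rejected
"00111": rejected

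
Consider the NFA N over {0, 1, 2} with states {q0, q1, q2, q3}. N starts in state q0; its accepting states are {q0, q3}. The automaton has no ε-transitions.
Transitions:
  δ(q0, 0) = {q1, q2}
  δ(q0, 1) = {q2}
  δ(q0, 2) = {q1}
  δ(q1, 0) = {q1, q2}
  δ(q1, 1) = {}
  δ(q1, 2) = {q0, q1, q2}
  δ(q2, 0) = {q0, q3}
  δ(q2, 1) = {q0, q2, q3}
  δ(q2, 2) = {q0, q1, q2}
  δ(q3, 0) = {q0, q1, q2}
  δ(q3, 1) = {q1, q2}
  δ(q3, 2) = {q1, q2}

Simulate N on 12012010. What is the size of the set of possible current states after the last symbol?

4

Start: {q0}
read 1: {q2}
read 2: {q0, q1, q2}
read 0: {q0, q1, q2, q3}
read 1: {q0, q1, q2, q3}
read 2: {q0, q1, q2}
read 0: {q0, q1, q2, q3}
read 1: {q0, q1, q2, q3}
read 0: {q0, q1, q2, q3}
Final reachable set {q0, q1, q2, q3} has 4 states.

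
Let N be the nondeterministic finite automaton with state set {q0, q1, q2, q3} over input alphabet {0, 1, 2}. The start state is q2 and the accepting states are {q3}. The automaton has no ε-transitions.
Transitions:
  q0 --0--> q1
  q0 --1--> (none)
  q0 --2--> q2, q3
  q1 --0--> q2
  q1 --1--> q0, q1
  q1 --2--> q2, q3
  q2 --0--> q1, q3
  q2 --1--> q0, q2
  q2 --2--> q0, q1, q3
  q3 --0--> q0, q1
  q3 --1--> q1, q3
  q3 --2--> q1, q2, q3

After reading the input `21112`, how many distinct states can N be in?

3

Start: {q2}
read 2: {q0, q1, q3}
read 1: {q0, q1, q3}
read 1: {q0, q1, q3}
read 1: {q0, q1, q3}
read 2: {q1, q2, q3}
Final reachable set {q1, q2, q3} has 3 states.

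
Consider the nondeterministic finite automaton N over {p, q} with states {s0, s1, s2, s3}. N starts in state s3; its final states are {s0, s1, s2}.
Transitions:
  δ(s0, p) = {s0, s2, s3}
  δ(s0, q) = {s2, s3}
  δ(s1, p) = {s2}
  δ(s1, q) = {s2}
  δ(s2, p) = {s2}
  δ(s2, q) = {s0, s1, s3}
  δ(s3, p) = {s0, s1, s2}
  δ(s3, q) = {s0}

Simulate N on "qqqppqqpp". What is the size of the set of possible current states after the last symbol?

Start: {s3}
read q: {s0}
read q: {s2, s3}
read q: {s0, s1, s3}
read p: {s0, s1, s2, s3}
read p: {s0, s1, s2, s3}
read q: {s0, s1, s2, s3}
read q: {s0, s1, s2, s3}
read p: {s0, s1, s2, s3}
read p: {s0, s1, s2, s3}
Final reachable set {s0, s1, s2, s3} has 4 states.

4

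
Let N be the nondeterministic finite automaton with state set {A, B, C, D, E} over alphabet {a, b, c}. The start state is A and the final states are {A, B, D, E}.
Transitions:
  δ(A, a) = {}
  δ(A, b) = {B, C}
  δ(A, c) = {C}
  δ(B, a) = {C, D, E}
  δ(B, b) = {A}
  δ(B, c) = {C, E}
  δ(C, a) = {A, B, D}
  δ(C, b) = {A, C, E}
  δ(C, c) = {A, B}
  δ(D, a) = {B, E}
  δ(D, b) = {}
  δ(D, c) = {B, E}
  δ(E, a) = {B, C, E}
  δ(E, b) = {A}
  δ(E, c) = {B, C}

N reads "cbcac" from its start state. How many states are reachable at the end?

4

Start: {A}
read c: {C}
read b: {A, C, E}
read c: {A, B, C}
read a: {A, B, C, D, E}
read c: {A, B, C, E}
Final reachable set {A, B, C, E} has 4 states.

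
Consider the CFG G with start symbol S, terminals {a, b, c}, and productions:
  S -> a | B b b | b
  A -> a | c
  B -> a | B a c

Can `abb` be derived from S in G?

S ⇒ Bbb ⇒ abb

yes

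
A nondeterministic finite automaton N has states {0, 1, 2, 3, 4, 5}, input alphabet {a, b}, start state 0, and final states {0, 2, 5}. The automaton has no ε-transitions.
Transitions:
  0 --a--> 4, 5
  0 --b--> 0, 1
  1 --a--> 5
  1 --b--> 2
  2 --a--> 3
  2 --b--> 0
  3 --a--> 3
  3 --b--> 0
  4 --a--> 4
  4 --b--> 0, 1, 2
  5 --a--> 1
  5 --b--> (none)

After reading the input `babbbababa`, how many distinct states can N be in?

Start: {0}
read b: {0, 1}
read a: {4, 5}
read b: {0, 1, 2}
read b: {0, 1, 2}
read b: {0, 1, 2}
read a: {3, 4, 5}
read b: {0, 1, 2}
read a: {3, 4, 5}
read b: {0, 1, 2}
read a: {3, 4, 5}
Final reachable set {3, 4, 5} has 3 states.

3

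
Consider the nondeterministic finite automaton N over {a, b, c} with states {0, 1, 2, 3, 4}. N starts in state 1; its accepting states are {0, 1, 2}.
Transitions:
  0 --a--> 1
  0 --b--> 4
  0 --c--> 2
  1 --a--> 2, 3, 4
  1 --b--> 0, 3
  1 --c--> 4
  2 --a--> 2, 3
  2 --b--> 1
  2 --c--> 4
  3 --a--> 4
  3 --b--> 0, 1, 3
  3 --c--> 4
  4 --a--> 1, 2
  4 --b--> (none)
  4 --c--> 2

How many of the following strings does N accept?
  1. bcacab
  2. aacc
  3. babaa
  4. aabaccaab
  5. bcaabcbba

5

bcacab: accepted
aacc: accepted
babaa: accepted
aabaccaab: accepted
bcaabcbba: accepted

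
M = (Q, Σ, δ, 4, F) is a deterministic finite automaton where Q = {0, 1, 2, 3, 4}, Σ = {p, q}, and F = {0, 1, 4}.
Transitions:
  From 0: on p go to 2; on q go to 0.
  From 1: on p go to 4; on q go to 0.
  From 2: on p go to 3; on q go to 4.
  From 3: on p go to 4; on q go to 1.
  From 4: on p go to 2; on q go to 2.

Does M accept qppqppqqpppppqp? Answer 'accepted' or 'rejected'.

accepted

4 --q--> 2
2 --p--> 3
3 --p--> 4
4 --q--> 2
2 --p--> 3
3 --p--> 4
4 --q--> 2
2 --q--> 4
4 --p--> 2
2 --p--> 3
3 --p--> 4
4 --p--> 2
2 --p--> 3
3 --q--> 1
1 --p--> 4
End in state 4, which is an accepting state.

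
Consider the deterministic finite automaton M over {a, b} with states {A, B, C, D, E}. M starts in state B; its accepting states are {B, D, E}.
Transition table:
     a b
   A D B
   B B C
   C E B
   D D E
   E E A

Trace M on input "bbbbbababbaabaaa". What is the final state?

B --b--> C
C --b--> B
B --b--> C
C --b--> B
B --b--> C
C --a--> E
E --b--> A
A --a--> D
D --b--> E
E --b--> A
A --a--> D
D --a--> D
D --b--> E
E --a--> E
E --a--> E
E --a--> E

E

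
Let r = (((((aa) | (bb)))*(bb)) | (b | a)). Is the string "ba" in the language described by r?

Neither ((((aa)|(bb)))*(bb)) nor (b|a) matches ba.

no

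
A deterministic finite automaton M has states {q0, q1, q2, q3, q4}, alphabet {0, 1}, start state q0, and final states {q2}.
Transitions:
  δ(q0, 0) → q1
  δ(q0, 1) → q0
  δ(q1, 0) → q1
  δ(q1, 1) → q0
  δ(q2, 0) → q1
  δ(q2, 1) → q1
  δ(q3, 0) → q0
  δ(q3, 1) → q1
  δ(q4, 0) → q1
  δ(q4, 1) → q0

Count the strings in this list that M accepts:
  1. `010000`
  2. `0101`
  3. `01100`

`010000`: rejected
`0101`: rejected
`01100`: rejected

0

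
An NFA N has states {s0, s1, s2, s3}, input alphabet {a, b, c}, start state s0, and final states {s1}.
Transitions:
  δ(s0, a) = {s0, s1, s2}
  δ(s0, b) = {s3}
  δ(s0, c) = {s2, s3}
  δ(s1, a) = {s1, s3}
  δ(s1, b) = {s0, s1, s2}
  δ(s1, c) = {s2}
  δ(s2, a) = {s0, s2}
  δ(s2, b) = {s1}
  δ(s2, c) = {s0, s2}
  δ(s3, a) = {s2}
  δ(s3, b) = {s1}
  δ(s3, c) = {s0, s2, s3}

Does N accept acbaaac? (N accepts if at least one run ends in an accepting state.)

Start: {s0}
read a: {s0, s1, s2}
read c: {s0, s2, s3}
read b: {s1, s3}
read a: {s1, s2, s3}
read a: {s0, s1, s2, s3}
read a: {s0, s1, s2, s3}
read c: {s0, s2, s3}
Reachable ∩ accepting = {} — empty.

rejected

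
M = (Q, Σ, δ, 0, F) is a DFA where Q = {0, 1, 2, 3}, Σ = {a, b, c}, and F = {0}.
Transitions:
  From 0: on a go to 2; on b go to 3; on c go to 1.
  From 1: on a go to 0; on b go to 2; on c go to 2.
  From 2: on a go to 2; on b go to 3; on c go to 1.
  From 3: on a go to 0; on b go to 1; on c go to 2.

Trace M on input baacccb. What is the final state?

0 --b--> 3
3 --a--> 0
0 --a--> 2
2 --c--> 1
1 --c--> 2
2 --c--> 1
1 --b--> 2

2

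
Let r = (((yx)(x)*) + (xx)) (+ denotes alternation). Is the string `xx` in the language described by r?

The right alternative (xx) matches xx.

yes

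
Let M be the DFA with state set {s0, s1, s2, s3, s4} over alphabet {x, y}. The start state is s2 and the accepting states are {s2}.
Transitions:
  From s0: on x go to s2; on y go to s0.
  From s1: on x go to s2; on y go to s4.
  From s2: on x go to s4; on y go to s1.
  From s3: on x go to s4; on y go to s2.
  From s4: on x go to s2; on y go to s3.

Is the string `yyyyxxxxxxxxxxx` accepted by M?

rejected

s2 --y--> s1
s1 --y--> s4
s4 --y--> s3
s3 --y--> s2
s2 --x--> s4
s4 --x--> s2
s2 --x--> s4
s4 --x--> s2
s2 --x--> s4
s4 --x--> s2
s2 --x--> s4
s4 --x--> s2
s2 --x--> s4
s4 --x--> s2
s2 --x--> s4
End in state s4, which is not an accepting state.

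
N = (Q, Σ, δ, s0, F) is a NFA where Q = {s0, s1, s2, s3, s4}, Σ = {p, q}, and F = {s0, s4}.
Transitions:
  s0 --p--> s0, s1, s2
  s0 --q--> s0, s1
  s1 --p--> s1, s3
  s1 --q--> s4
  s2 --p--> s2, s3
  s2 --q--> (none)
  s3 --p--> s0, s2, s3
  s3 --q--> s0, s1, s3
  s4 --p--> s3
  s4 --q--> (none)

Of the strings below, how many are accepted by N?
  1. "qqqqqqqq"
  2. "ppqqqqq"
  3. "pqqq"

3

"qqqqqqqq": accepted
"ppqqqqq": accepted
"pqqq": accepted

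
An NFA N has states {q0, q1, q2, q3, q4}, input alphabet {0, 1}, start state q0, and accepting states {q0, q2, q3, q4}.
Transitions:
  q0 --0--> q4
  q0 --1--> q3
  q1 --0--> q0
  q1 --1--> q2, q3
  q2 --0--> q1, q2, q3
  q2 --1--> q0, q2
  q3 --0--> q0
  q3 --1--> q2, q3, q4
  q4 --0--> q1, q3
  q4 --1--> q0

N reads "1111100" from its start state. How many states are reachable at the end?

Start: {q0}
read 1: {q3}
read 1: {q2, q3, q4}
read 1: {q0, q2, q3, q4}
read 1: {q0, q2, q3, q4}
read 1: {q0, q2, q3, q4}
read 0: {q0, q1, q2, q3, q4}
read 0: {q0, q1, q2, q3, q4}
Final reachable set {q0, q1, q2, q3, q4} has 5 states.

5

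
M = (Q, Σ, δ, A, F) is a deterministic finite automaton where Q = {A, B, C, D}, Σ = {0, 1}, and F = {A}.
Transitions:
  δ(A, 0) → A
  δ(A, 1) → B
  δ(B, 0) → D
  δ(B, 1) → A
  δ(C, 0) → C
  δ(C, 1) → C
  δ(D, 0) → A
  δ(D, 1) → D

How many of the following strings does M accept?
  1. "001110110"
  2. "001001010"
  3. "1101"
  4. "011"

3

"001110110": accepted
"001001010": accepted
"1101": rejected
"011": accepted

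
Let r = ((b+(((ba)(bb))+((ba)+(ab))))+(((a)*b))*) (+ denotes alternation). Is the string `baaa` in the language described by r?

Neither (b+(((ba)(bb))+((ba)+(ab)))) nor (((a)*b))* matches baaa.

no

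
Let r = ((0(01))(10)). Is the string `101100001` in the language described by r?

no

No split of 101100001 into u·v has (0(01)) matching u and (10) matching v.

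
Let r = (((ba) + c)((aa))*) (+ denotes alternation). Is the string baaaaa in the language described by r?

Split as ba·aaaa: ((ba)+c) matches ba and ((aa))* matches aaaa.

yes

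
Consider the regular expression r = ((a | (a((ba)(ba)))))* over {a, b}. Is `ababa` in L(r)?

Split into 1 piece ababa; each matches (a|(a((ba)(ba)))).

yes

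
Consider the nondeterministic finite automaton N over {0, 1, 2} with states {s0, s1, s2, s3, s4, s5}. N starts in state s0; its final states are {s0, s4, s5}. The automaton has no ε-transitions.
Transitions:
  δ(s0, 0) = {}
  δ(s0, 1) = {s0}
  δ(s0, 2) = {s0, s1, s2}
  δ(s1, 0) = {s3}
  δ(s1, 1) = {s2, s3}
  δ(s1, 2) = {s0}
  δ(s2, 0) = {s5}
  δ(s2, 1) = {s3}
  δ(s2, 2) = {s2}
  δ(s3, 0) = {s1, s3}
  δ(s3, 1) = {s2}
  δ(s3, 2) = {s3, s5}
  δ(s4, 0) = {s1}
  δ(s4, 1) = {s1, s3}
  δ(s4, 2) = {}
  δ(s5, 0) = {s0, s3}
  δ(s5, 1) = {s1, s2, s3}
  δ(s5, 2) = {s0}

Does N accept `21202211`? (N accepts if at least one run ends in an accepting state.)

accepted

Start: {s0}
read 2: {s0, s1, s2}
read 1: {s0, s2, s3}
read 2: {s0, s1, s2, s3, s5}
read 0: {s0, s1, s3, s5}
read 2: {s0, s1, s2, s3, s5}
read 2: {s0, s1, s2, s3, s5}
read 1: {s0, s1, s2, s3}
read 1: {s0, s2, s3}
Reachable ∩ accepting = {s0} — nonempty.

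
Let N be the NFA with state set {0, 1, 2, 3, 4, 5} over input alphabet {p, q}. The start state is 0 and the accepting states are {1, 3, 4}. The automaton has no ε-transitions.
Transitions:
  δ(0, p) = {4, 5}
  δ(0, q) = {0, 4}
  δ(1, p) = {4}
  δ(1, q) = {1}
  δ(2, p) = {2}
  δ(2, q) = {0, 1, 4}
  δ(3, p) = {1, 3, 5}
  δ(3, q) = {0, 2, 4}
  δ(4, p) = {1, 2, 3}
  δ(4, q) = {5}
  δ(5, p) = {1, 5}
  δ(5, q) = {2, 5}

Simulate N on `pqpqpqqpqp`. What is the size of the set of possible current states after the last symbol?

Start: {0}
read p: {4, 5}
read q: {2, 5}
read p: {1, 2, 5}
read q: {0, 1, 2, 4, 5}
read p: {1, 2, 3, 4, 5}
read q: {0, 1, 2, 4, 5}
read q: {0, 1, 2, 4, 5}
read p: {1, 2, 3, 4, 5}
read q: {0, 1, 2, 4, 5}
read p: {1, 2, 3, 4, 5}
Final reachable set {1, 2, 3, 4, 5} has 5 states.

5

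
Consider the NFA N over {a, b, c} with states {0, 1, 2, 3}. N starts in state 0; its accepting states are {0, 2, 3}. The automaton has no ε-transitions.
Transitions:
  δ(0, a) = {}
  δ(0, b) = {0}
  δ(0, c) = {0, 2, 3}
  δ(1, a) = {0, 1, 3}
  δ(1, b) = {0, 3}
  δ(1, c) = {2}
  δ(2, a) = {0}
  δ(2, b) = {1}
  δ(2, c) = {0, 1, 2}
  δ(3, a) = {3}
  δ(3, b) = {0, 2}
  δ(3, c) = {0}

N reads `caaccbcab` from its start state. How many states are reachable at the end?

3

Start: {0}
read c: {0, 2, 3}
read a: {0, 3}
read a: {3}
read c: {0}
read c: {0, 2, 3}
read b: {0, 1, 2}
read c: {0, 1, 2, 3}
read a: {0, 1, 3}
read b: {0, 2, 3}
Final reachable set {0, 2, 3} has 3 states.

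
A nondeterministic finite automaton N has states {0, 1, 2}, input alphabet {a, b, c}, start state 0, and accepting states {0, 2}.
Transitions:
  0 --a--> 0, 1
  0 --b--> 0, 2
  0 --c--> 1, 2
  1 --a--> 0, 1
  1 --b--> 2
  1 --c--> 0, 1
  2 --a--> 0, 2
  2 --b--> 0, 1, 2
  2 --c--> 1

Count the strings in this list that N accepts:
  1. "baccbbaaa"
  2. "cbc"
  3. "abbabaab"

"baccbbaaa": accepted
"cbc": accepted
"abbabaab": accepted

3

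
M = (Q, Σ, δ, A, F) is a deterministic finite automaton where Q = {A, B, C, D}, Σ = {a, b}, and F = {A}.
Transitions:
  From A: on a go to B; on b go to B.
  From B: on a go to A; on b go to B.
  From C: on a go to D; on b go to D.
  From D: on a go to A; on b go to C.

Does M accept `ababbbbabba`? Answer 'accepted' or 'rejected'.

A --a--> B
B --b--> B
B --a--> A
A --b--> B
B --b--> B
B --b--> B
B --b--> B
B --a--> A
A --b--> B
B --b--> B
B --a--> A
End in state A, which is an accepting state.

accepted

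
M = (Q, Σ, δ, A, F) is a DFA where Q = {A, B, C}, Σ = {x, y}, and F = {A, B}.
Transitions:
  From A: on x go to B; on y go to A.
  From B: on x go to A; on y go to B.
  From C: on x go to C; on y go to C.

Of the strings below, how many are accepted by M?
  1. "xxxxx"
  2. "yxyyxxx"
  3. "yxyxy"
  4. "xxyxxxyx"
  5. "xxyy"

"xxxxx": accepted
"yxyyxxx": accepted
"yxyxy": accepted
"xxyxxxyx": accepted
"xxyy": accepted

5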